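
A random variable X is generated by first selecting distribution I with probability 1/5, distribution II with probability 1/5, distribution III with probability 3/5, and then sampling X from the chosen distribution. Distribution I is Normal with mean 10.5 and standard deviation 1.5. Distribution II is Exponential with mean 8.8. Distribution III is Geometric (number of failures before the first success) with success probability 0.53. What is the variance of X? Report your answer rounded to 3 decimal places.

35.661

Per component, I: μ=10.5, E[X²]=112.5; II: μ=8.8, E[X²]=154.88; III: μ=0.886792, E[X²]=2.45959.
E[X] = 0.2·10.5 + 0.2·8.8 + 0.6·0.886792 = 4.39208.
E[X²] = 0.2·112.5 + 0.2·154.88 + 0.6·2.45959 = 54.9518.
Var(X) = E[X²] − (E[X])² = 54.9518 − 19.2903 = 35.6614.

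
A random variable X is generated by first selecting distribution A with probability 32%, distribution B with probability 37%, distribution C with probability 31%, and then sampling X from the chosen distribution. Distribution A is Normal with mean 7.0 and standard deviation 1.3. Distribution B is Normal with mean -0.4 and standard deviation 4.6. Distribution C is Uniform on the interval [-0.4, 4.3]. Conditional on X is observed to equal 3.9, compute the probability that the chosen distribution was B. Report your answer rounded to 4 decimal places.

0.2243

Likelihoods f(3.9 | ·): A: 0.0178724; B: 0.056028; C: 0.212766.
Posterior ∝ prior × likelihood. Numerator for B: 0.37·0.056028 = 0.0207304.
Normalizing constant: 0.32·0.0178724 + 0.37·0.056028 + 0.31·0.212766 = 0.092407.
P(B | observation) = 0.0207304 / 0.092407 = 0.224338.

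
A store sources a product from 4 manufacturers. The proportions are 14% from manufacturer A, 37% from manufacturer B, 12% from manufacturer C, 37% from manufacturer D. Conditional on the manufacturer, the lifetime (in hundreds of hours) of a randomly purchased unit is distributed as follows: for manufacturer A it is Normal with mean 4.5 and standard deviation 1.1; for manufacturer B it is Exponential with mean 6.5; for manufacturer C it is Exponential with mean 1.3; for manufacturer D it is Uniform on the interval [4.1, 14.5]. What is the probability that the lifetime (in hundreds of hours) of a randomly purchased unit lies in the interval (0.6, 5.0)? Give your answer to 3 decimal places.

0.366

Conditional on each manufacturer, P(0.6 < X < 5.0): A: 0.675086; B: 0.448455; C: 0.608951; D: 0.0865385.
By total probability, P(0.6 < X < 5.0) = 0.14·0.675086 + 0.37·0.448455 + 0.12·0.608951 + 0.37·0.0865385 = 0.365534.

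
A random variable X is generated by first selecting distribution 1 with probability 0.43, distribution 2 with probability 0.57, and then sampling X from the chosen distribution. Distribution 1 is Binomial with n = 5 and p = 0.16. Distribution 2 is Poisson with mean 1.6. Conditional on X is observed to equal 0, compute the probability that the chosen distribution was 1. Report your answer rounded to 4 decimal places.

0.6098

Likelihoods P(X=0 | ·): 1: 0.418212; 2: 0.201897.
Posterior ∝ prior × likelihood. Numerator for 1: 0.43·0.418212 = 0.179831.
Normalizing constant: 0.43·0.418212 + 0.57·0.201897 = 0.294912.
P(1 | observation) = 0.179831 / 0.294912 = 0.609779.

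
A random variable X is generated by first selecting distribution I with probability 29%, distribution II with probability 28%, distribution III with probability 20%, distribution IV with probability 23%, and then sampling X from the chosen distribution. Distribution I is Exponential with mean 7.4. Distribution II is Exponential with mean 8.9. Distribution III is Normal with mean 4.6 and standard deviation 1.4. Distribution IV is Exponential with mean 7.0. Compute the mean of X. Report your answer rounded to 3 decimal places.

Component means — I: 7.4; II: 8.9; III: 4.6; IV: 7.
E[X] = 0.29·7.4 + 0.28·8.9 + 0.2·4.6 + 0.23·7 = 7.168.

7.168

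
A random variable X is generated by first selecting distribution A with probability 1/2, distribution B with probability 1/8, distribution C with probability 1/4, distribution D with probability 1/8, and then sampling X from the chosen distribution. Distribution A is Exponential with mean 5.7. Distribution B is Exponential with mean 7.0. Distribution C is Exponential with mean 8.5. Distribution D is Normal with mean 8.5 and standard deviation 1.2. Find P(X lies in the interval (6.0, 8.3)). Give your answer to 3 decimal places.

0.154

Conditional on each component, P(6.0 < X < 8.3): A: 0.115884; B: 0.118845; C: 0.117035; D: 0.415206.
By total probability, P(6.0 < X < 8.3) = 0.5·0.115884 + 0.125·0.118845 + 0.25·0.117035 + 0.125·0.415206 = 0.153957.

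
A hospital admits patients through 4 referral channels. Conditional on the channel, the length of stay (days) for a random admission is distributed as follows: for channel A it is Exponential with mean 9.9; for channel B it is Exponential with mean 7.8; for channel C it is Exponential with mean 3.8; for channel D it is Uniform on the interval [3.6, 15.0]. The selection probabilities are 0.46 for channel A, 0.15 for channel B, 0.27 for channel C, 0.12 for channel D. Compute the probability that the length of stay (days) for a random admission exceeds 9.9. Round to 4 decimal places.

Conditional on each channel, P(X > 9.9): A: 0.367879; B: 0.281048; C: 0.0738837; D: 0.447368.
By total probability, P(X > 9.9) = 0.46·0.367879 + 0.15·0.281048 + 0.27·0.0738837 + 0.12·0.447368 = 0.285015.

0.2850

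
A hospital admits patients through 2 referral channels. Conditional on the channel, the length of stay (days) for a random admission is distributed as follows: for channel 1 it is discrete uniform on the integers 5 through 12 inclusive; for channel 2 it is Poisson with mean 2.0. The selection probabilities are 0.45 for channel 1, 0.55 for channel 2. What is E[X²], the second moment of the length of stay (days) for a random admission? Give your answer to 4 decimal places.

For each component E[X²] = Var + (mean)², giving 1: 77.5; 2: 6.
Overall E[X²] = 0.45·77.5 + 0.55·6 = 38.175.

38.1750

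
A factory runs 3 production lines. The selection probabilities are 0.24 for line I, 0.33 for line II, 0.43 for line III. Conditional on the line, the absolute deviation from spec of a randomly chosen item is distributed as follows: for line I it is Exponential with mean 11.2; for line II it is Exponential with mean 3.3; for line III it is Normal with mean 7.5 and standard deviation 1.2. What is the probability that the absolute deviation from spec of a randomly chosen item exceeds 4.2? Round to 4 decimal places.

Conditional on each line, P(X > 4.2): I: 0.687289; II: 0.280067; III: 0.99702.
By total probability, P(X > 4.2) = 0.24·0.687289 + 0.33·0.280067 + 0.43·0.99702 = 0.68609.

0.6861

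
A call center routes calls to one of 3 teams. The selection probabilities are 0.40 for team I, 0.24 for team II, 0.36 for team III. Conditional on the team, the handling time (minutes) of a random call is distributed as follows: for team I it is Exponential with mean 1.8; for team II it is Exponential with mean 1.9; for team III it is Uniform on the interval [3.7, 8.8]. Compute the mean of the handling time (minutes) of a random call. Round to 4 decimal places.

Component means — I: 1.8; II: 1.9; III: 6.25.
E[X] = 0.4·1.8 + 0.24·1.9 + 0.36·6.25 = 3.426.

3.4260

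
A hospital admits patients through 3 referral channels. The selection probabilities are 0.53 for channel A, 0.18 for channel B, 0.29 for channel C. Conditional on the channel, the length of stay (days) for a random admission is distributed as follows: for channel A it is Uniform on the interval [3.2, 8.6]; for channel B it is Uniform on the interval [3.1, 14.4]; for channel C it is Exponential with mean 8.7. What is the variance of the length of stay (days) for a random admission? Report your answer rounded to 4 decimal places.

27.1334

Per component, A: μ=5.9, E[X²]=37.24; B: μ=8.75, E[X²]=87.2033; C: μ=8.7, E[X²]=151.38.
E[X] = 0.53·5.9 + 0.18·8.75 + 0.29·8.7 = 7.225.
E[X²] = 0.53·37.24 + 0.18·87.2033 + 0.29·151.38 = 79.334.
Var(X) = E[X²] − (E[X])² = 79.334 − 52.2006 = 27.1334.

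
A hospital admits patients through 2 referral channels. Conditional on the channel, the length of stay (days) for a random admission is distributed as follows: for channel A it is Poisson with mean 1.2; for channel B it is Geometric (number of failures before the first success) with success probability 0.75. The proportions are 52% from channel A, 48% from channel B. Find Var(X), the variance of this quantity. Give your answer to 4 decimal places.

Per component, A: μ=1.2, E[X²]=2.64; B: μ=0.333333, E[X²]=0.555556.
E[X] = 0.52·1.2 + 0.48·0.333333 = 0.784.
E[X²] = 0.52·2.64 + 0.48·0.555556 = 1.63947.
Var(X) = E[X²] − (E[X])² = 1.63947 − 0.614656 = 1.02481.

1.0248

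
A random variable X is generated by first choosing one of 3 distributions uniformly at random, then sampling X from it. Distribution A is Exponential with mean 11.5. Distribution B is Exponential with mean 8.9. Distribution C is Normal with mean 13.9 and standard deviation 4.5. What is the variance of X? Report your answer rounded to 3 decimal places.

81.406

Per component, A: μ=11.5, E[X²]=264.5; B: μ=8.9, E[X²]=158.42; C: μ=13.9, E[X²]=213.46.
E[X] = 0.333333·11.5 + 0.333333·8.9 + 0.333333·13.9 = 11.4333.
E[X²] = 0.333333·264.5 + 0.333333·158.42 + 0.333333·213.46 = 212.127.
Var(X) = E[X²] − (E[X])² = 212.127 − 130.721 = 81.4056.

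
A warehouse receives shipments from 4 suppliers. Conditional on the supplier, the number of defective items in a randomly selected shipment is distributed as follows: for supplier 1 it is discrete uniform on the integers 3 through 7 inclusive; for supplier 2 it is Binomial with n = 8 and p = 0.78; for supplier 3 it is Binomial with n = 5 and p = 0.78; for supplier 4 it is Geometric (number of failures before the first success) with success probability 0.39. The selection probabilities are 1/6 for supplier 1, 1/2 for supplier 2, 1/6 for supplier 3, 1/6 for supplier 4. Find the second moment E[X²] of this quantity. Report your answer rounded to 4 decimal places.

28.4094

For each component E[X²] = Var + (mean)², giving 1: 27; 2: 40.3104; 3: 16.068; 4: 6.45694.
Overall E[X²] = 0.166667·27 + 0.5·40.3104 + 0.166667·16.068 + 0.166667·6.45694 = 28.4094.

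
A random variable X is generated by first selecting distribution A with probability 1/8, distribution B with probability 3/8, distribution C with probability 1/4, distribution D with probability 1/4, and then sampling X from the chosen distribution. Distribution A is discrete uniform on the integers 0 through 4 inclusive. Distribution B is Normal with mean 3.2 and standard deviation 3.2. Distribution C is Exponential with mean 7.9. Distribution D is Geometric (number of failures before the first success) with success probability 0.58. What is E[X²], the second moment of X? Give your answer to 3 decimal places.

40.078

For each component E[X²] = Var + (mean)², giving A: 6; B: 20.48; C: 124.82; D: 1.77289.
Overall E[X²] = 0.125·6 + 0.375·20.48 + 0.25·124.82 + 0.25·1.77289 = 40.0782.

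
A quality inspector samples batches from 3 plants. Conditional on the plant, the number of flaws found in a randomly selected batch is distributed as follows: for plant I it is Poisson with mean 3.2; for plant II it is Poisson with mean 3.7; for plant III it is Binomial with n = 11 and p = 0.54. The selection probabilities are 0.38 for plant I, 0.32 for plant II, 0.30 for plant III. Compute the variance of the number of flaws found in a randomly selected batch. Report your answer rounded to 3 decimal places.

4.588

Per component, I: μ=3.2, E[X²]=13.44; II: μ=3.7, E[X²]=17.39; III: μ=5.94, E[X²]=38.016.
E[X] = 0.38·3.2 + 0.32·3.7 + 0.3·5.94 = 4.182.
E[X²] = 0.38·13.44 + 0.32·17.39 + 0.3·38.016 = 22.0768.
Var(X) = E[X²] − (E[X])² = 22.0768 − 17.4891 = 4.58768.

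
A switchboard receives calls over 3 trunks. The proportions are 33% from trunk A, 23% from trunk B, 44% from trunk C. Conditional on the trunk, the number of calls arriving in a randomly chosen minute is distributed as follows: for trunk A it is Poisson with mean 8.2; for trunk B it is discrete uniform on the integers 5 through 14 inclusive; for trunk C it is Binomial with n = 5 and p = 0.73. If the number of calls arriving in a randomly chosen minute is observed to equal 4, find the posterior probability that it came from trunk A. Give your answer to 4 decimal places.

0.0919

Likelihoods P(X=4 | ·): A: 0.0517404; B: 0; C: 0.383376.
Posterior ∝ prior × likelihood. Numerator for A: 0.33·0.0517404 = 0.0170743.
Normalizing constant: 0.33·0.0517404 + 0.23·0 + 0.44·0.383376 = 0.18576.
P(A | observation) = 0.0170743 / 0.18576 = 0.0919161.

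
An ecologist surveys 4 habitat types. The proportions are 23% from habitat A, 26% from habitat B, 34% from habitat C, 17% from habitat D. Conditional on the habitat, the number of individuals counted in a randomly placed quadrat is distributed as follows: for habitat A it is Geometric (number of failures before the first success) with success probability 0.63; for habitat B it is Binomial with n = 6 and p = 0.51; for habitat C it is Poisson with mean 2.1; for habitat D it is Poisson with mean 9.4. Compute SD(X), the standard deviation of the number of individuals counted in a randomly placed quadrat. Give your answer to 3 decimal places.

3.382

Per component, A: μ=0.587302, E[X²]=1.27715; B: μ=3.06, E[X²]=10.863; C: μ=2.1, E[X²]=6.51; D: μ=9.4, E[X²]=97.76.
E[X] = 0.23·0.587302 + 0.26·3.06 + 0.34·2.1 + 0.17·9.4 = 3.24268.
E[X²] = 0.23·1.27715 + 0.26·10.863 + 0.34·6.51 + 0.17·97.76 = 21.9507.
Var(X) = E[X²] − (E[X])² = 21.9507 − 10.515 = 11.4358.
SD(X) = √11.4358 = 3.38168.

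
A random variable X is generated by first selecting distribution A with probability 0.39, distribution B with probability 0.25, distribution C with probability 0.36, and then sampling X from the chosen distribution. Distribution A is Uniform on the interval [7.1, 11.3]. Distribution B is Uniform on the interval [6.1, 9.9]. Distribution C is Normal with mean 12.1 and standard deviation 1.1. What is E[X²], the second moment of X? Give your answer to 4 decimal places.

For each component E[X²] = Var + (mean)², giving A: 86.11; B: 65.2033; C: 147.62.
Overall E[X²] = 0.39·86.11 + 0.25·65.2033 + 0.36·147.62 = 103.027.

103.0269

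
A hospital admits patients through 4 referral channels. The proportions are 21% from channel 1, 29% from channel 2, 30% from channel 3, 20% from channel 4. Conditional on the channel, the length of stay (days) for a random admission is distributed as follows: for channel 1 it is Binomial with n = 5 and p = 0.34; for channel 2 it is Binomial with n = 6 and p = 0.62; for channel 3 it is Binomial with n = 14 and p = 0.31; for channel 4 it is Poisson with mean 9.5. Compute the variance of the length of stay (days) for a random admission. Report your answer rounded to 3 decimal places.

10.255

Per component, 1: μ=1.7, E[X²]=4.012; 2: μ=3.72, E[X²]=15.252; 3: μ=4.34, E[X²]=21.8302; 4: μ=9.5, E[X²]=99.75.
E[X] = 0.21·1.7 + 0.29·3.72 + 0.3·4.34 + 0.2·9.5 = 4.6378.
E[X²] = 0.21·4.012 + 0.29·15.252 + 0.3·21.8302 + 0.2·99.75 = 31.7647.
Var(X) = E[X²] − (E[X])² = 31.7647 − 21.5092 = 10.2555.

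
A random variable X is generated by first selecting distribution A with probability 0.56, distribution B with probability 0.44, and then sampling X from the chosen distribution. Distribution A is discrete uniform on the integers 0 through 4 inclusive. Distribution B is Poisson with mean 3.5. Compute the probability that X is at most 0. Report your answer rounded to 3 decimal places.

0.125

Conditional on each component, P(X ≤ 0): A: 0.2; B: 0.0301974.
By total probability, P(X ≤ 0) = 0.56·0.2 + 0.44·0.0301974 = 0.125287.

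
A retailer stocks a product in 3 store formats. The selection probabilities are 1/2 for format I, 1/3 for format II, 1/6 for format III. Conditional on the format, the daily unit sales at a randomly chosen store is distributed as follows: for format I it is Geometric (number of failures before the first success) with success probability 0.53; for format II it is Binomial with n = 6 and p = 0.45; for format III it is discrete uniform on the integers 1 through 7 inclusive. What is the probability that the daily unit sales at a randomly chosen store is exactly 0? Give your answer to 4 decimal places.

Conditional on each format, P(X = 0): I: 0.53; II: 0.0276806; III: 0.
By total probability, P(X = 0) = 0.5·0.53 + 0.333333·0.0276806 + 0.166667·0 = 0.274227.

0.2742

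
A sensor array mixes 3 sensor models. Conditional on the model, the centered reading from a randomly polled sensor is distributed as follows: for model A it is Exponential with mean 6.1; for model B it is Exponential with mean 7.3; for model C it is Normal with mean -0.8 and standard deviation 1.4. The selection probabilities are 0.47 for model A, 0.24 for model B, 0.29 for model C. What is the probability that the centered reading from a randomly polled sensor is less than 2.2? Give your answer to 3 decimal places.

0.490

Conditional on each model, P(X < 2.2): A: 0.302781; B: 0.260196; C: 0.983938.
By total probability, P(X < 2.2) = 0.47·0.302781 + 0.24·0.260196 + 0.29·0.983938 = 0.490096.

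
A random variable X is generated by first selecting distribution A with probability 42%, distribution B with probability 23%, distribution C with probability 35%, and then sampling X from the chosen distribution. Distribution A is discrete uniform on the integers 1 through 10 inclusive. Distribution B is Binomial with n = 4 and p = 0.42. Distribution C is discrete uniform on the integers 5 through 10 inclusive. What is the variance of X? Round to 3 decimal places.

9.434

Per component, A: μ=5.5, E[X²]=38.5; B: μ=1.68, E[X²]=3.7968; C: μ=7.5, E[X²]=59.1667.
E[X] = 0.42·5.5 + 0.23·1.68 + 0.35·7.5 = 5.3214.
E[X²] = 0.42·38.5 + 0.23·3.7968 + 0.35·59.1667 = 37.7516.
Var(X) = E[X²] − (E[X])² = 37.7516 − 28.3173 = 9.4343.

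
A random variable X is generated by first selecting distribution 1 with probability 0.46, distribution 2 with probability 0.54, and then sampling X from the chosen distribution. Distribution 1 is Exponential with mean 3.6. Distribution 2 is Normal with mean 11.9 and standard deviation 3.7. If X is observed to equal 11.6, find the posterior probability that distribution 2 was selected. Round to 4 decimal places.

Likelihoods f(11.6 | ·): 1: 0.011074; 2: 0.107468.
Posterior ∝ prior × likelihood. Numerator for 2: 0.54·0.107468 = 0.0580329.
Normalizing constant: 0.46·0.011074 + 0.54·0.107468 = 0.063127.
P(2 | observation) = 0.0580329 / 0.063127 = 0.919305.

0.9193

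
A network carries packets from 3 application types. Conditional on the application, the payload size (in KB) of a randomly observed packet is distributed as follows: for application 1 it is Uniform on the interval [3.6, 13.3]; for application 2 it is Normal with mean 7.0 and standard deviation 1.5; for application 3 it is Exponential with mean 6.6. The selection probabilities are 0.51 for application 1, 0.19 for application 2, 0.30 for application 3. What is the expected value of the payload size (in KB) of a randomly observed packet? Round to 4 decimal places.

Component means — 1: 8.45; 2: 7; 3: 6.6.
E[X] = 0.51·8.45 + 0.19·7 + 0.3·6.6 = 7.6195.

7.6195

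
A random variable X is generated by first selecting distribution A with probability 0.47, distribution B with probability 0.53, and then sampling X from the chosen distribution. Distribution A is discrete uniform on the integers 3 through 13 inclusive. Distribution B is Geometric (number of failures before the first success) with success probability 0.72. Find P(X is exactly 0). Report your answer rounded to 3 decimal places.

Conditional on each component, P(X = 0): A: 0; B: 0.72.
By total probability, P(X = 0) = 0.47·0 + 0.53·0.72 = 0.3816.

0.382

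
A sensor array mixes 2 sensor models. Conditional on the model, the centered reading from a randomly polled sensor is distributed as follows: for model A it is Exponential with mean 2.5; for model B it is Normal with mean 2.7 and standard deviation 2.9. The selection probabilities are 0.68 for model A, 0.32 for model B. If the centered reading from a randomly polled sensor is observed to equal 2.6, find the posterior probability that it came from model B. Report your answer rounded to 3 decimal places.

0.314

Likelihoods f(2.6 | ·): A: 0.141382; B: 0.137485.
Posterior ∝ prior × likelihood. Numerator for B: 0.32·0.137485 = 0.0439951.
Normalizing constant: 0.68·0.141382 + 0.32·0.137485 = 0.140135.
P(B | observation) = 0.0439951 / 0.140135 = 0.313948.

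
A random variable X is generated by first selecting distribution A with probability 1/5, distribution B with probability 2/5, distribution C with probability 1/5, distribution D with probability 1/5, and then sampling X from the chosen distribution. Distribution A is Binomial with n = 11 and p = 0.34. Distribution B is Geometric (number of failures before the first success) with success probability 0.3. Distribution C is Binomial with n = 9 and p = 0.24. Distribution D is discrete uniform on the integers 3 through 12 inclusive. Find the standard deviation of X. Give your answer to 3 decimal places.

Per component, A: μ=3.74, E[X²]=16.456; B: μ=2.33333, E[X²]=13.2222; C: μ=2.16, E[X²]=6.3072; D: μ=7.5, E[X²]=64.5.
E[X] = 0.2·3.74 + 0.4·2.33333 + 0.2·2.16 + 0.2·7.5 = 3.61333.
E[X²] = 0.2·16.456 + 0.4·13.2222 + 0.2·6.3072 + 0.2·64.5 = 22.7415.
Var(X) = E[X²] − (E[X])² = 22.7415 − 13.0562 = 9.68535.
SD(X) = √9.68535 = 3.11213.

3.112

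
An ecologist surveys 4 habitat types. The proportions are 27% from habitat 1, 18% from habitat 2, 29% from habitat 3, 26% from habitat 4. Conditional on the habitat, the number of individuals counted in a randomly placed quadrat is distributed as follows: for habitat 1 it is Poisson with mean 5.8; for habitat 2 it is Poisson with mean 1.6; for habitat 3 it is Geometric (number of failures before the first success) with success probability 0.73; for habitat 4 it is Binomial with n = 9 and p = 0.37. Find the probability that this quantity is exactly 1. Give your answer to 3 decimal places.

Conditional on each habitat, P(X = 1): 1: 0.0175598; 2: 0.323034; 3: 0.1971; 4: 0.0826359.
By total probability, P(X = 1) = 0.27·0.0175598 + 0.18·0.323034 + 0.29·0.1971 + 0.26·0.0826359 = 0.141532.

0.142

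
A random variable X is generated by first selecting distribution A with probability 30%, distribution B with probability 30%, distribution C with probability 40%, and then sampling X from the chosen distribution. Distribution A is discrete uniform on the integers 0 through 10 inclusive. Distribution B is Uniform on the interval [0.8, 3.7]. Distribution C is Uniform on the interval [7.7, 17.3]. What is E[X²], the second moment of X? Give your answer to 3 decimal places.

77.801

For each component E[X²] = Var + (mean)², giving A: 35; B: 5.76333; C: 163.93.
Overall E[X²] = 0.3·35 + 0.3·5.76333 + 0.4·163.93 = 77.801.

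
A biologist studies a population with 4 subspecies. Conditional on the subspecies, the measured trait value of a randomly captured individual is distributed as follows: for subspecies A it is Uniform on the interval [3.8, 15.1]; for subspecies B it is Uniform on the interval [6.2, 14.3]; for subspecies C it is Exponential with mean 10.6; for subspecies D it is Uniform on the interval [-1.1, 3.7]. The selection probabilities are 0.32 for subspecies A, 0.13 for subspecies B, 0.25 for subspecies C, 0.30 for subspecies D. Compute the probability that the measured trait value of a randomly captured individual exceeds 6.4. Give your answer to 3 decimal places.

Conditional on each subspecies, P(X > 6.4): A: 0.769912; B: 0.975309; C: 0.546745; D: 0.
By total probability, P(X > 6.4) = 0.32·0.769912 + 0.13·0.975309 + 0.25·0.546745 + 0.3·0 = 0.509848.

0.510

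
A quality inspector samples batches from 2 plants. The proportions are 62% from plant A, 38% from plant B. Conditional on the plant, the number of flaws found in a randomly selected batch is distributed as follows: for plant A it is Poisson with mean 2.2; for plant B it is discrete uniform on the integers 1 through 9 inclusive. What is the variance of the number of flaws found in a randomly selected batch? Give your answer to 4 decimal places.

Per component, A: μ=2.2, E[X²]=7.04; B: μ=5, E[X²]=31.6667.
E[X] = 0.62·2.2 + 0.38·5 = 3.264.
E[X²] = 0.62·7.04 + 0.38·31.6667 = 16.3981.
Var(X) = E[X²] − (E[X])² = 16.3981 − 10.6537 = 5.74444.

5.7444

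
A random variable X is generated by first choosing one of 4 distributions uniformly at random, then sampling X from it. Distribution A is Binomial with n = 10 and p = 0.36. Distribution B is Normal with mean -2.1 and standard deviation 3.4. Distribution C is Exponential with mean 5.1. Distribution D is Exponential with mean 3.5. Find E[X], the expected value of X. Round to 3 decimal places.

Component means — A: 3.6; B: -2.1; C: 5.1; D: 3.5.
E[X] = 0.25·3.6 + 0.25·-2.1 + 0.25·5.1 + 0.25·3.5 = 2.525.

2.525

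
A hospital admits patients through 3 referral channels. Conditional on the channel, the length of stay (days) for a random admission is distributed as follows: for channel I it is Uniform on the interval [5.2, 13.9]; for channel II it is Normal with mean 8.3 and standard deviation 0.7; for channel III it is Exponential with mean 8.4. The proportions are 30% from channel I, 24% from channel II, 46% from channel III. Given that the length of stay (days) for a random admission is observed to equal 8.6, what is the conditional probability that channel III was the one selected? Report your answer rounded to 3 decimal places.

Likelihoods f(8.6 | ·): I: 0.114943; II: 0.51991; III: 0.0427647.
Posterior ∝ prior × likelihood. Numerator for III: 0.46·0.0427647 = 0.0196718.
Normalizing constant: 0.3·0.114943 + 0.24·0.51991 + 0.46·0.0427647 = 0.178933.
P(III | observation) = 0.0196718 / 0.178933 = 0.109939.

0.110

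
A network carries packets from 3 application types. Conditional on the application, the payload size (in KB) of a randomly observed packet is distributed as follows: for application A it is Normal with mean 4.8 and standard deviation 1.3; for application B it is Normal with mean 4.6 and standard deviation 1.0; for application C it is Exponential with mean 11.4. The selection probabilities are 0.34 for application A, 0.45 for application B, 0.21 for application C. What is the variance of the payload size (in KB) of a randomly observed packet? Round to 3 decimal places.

Per component, A: μ=4.8, E[X²]=24.73; B: μ=4.6, E[X²]=22.16; C: μ=11.4, E[X²]=259.92.
E[X] = 0.34·4.8 + 0.45·4.6 + 0.21·11.4 = 6.096.
E[X²] = 0.34·24.73 + 0.45·22.16 + 0.21·259.92 = 72.9634.
Var(X) = E[X²] − (E[X])² = 72.9634 − 37.1612 = 35.8022.

35.802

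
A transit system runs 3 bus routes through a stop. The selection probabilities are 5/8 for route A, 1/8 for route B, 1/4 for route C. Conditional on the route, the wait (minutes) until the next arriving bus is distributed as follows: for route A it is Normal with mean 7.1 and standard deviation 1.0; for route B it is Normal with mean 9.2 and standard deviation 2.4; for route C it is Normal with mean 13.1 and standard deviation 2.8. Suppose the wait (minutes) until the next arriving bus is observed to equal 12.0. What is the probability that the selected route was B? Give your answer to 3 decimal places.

Likelihoods f(12.0 | ·): A: 2.43896e-06; B: 0.0841661; C: 0.131898.
Posterior ∝ prior × likelihood. Numerator for B: 0.125·0.0841661 = 0.0105208.
Normalizing constant: 0.625·2.43896e-06 + 0.125·0.0841661 + 0.25·0.131898 = 0.0434968.
P(B | observation) = 0.0105208 / 0.0434968 = 0.241875.

0.242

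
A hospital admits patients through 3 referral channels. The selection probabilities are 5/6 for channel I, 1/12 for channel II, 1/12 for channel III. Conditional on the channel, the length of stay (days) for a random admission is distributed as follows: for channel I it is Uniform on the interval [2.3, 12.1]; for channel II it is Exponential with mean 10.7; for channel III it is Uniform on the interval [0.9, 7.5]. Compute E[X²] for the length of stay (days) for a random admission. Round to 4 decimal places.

70.7236

For each component E[X²] = Var + (mean)², giving I: 59.8433; II: 228.98; III: 21.27.
Overall E[X²] = 0.833333·59.8433 + 0.0833333·228.98 + 0.0833333·21.27 = 70.7236.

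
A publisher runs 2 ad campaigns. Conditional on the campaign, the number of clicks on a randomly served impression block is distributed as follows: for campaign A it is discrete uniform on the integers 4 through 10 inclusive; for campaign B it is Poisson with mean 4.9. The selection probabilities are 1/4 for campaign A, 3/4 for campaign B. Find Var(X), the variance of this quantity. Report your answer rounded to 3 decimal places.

Per component, A: μ=7, E[X²]=53; B: μ=4.9, E[X²]=28.91.
E[X] = 0.25·7 + 0.75·4.9 = 5.425.
E[X²] = 0.25·53 + 0.75·28.91 = 34.9325.
Var(X) = E[X²] − (E[X])² = 34.9325 − 29.4306 = 5.50187.

5.502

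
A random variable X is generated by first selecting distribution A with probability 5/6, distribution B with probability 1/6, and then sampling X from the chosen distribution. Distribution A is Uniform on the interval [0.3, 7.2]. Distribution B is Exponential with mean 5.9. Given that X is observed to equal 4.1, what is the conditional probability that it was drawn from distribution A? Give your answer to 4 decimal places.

Likelihoods f(4.1 | ·): A: 0.144928; B: 0.0845961.
Posterior ∝ prior × likelihood. Numerator for A: 0.833333·0.144928 = 0.120773.
Normalizing constant: 0.833333·0.144928 + 0.166667·0.0845961 = 0.134872.
P(A | observation) = 0.120773 / 0.134872 = 0.895462.

0.8955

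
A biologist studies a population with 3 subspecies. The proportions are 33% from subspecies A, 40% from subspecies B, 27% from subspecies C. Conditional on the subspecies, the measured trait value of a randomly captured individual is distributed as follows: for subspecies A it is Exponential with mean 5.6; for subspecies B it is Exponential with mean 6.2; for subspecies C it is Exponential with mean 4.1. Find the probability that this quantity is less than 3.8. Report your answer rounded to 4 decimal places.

0.5090

Conditional on each subspecies, P(X < 3.8): A: 0.492659; B: 0.458224; C: 0.604193.
By total probability, P(X < 3.8) = 0.33·0.492659 + 0.4·0.458224 + 0.27·0.604193 = 0.508999.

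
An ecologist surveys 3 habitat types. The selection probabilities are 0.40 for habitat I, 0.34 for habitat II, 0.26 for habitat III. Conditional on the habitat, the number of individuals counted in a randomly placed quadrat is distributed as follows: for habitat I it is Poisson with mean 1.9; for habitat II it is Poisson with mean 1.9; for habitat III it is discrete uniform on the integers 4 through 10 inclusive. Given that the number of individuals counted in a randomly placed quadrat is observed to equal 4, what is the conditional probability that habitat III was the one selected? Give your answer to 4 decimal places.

0.3820

Likelihoods P(X=4 | ·): I: 0.0812164; II: 0.0812164; III: 0.142857.
Posterior ∝ prior × likelihood. Numerator for III: 0.26·0.142857 = 0.0371429.
Normalizing constant: 0.4·0.0812164 + 0.34·0.0812164 + 0.26·0.142857 = 0.097243.
P(III | observation) = 0.0371429 / 0.097243 = 0.381959.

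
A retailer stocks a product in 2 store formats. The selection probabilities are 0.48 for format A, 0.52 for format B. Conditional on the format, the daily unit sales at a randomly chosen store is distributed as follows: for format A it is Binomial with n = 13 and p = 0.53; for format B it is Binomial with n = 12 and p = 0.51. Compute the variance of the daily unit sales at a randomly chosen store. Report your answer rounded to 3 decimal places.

3.262

Per component, A: μ=6.89, E[X²]=50.7104; B: μ=6.12, E[X²]=40.4532.
E[X] = 0.48·6.89 + 0.52·6.12 = 6.4896.
E[X²] = 0.48·50.7104 + 0.52·40.4532 = 45.3767.
Var(X) = E[X²] − (E[X])² = 45.3767 − 42.1149 = 3.26175.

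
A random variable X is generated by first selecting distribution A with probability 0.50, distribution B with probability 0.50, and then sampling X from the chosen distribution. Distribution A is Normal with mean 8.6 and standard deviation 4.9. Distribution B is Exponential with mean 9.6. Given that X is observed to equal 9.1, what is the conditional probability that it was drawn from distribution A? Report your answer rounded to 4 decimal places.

0.6674

Likelihoods f(9.1 | ·): A: 0.080994; B: 0.0403695.
Posterior ∝ prior × likelihood. Numerator for A: 0.5·0.080994 = 0.040497.
Normalizing constant: 0.5·0.080994 + 0.5·0.0403695 = 0.0606818.
P(A | observation) = 0.040497 / 0.0606818 = 0.667367.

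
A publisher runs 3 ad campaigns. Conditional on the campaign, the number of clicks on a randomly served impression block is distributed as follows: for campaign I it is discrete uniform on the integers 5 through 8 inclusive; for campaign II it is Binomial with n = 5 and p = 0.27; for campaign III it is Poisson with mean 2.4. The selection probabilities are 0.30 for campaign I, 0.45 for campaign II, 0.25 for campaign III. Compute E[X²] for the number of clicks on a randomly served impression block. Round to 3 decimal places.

For each component E[X²] = Var + (mean)², giving I: 43.5; II: 2.808; III: 8.16.
Overall E[X²] = 0.3·43.5 + 0.45·2.808 + 0.25·8.16 = 16.3536.

16.354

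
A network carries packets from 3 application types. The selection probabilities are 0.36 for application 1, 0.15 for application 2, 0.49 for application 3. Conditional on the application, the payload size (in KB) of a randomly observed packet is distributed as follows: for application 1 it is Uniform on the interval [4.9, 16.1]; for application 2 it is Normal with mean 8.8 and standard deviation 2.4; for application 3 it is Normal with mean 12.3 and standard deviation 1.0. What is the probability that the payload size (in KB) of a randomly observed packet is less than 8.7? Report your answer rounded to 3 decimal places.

Conditional on each application, P(X < 8.7): 1: 0.339286; 2: 0.483382; 3: 0.000159109.
By total probability, P(X < 8.7) = 0.36·0.339286 + 0.15·0.483382 + 0.49·0.000159109 = 0.194728.

0.195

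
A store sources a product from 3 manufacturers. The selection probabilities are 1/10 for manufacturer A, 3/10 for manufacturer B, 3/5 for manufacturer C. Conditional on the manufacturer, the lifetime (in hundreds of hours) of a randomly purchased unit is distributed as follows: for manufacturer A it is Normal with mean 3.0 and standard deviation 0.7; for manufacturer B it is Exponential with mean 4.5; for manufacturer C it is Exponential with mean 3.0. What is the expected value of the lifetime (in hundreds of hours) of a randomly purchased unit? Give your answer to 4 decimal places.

3.4500

Component means — A: 3; B: 4.5; C: 3.
E[X] = 0.1·3 + 0.3·4.5 + 0.6·3 = 3.45.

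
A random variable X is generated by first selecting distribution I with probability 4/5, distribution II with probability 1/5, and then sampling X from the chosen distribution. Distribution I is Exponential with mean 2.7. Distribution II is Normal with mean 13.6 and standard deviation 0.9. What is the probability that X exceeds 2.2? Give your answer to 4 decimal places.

Conditional on each component, P(X > 2.2): I: 0.442721; II: 1.
By total probability, P(X > 2.2) = 0.8·0.442721 + 0.2·1 = 0.554177.

0.5542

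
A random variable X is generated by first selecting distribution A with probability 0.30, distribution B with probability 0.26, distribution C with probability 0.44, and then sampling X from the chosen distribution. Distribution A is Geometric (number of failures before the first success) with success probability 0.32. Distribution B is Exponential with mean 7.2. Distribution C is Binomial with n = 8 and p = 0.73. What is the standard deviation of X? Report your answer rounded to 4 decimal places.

Per component, A: μ=2.125, E[X²]=11.1562; B: μ=7.2, E[X²]=103.68; C: μ=5.84, E[X²]=35.6824.
E[X] = 0.3·2.125 + 0.26·7.2 + 0.44·5.84 = 5.0791.
E[X²] = 0.3·11.1562 + 0.26·103.68 + 0.44·35.6824 = 46.0039.
Var(X) = E[X²] − (E[X])² = 46.0039 − 25.7973 = 20.2067.
SD(X) = √20.2067 = 4.49518.

4.4952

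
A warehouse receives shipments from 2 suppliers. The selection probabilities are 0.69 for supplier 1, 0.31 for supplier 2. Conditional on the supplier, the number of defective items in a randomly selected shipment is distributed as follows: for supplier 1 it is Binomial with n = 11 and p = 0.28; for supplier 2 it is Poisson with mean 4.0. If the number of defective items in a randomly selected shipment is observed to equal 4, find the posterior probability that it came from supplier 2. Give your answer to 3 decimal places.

0.301

Likelihoods P(X=4 | ·): 1: 0.203457; 2: 0.195367.
Posterior ∝ prior × likelihood. Numerator for 2: 0.31·0.195367 = 0.0605637.
Normalizing constant: 0.69·0.203457 + 0.31·0.195367 = 0.200949.
P(2 | observation) = 0.0605637 / 0.200949 = 0.301388.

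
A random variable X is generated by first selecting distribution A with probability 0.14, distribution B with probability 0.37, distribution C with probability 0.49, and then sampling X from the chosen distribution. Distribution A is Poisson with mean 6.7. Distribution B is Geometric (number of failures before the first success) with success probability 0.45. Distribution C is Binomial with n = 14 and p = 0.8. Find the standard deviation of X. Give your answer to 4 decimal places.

4.9024

Per component, A: μ=6.7, E[X²]=51.59; B: μ=1.22222, E[X²]=4.20988; C: μ=11.2, E[X²]=127.68.
E[X] = 0.14·6.7 + 0.37·1.22222 + 0.49·11.2 = 6.87822.
E[X²] = 0.14·51.59 + 0.37·4.20988 + 0.49·127.68 = 71.3435.
Var(X) = E[X²] − (E[X])² = 71.3435 − 47.3099 = 24.0335.
SD(X) = √24.0335 = 4.9024.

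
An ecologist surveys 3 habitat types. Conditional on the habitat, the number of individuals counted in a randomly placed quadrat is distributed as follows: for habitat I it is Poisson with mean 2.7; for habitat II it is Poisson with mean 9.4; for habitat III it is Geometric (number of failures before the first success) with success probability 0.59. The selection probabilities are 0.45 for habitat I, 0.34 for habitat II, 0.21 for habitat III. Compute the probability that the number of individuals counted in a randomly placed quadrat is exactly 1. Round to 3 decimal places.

Conditional on each habitat, P(X = 1): I: 0.181455; II: 0.000777606; III: 0.2419.
By total probability, P(X = 1) = 0.45·0.181455 + 0.34·0.000777606 + 0.21·0.2419 = 0.132718.

0.133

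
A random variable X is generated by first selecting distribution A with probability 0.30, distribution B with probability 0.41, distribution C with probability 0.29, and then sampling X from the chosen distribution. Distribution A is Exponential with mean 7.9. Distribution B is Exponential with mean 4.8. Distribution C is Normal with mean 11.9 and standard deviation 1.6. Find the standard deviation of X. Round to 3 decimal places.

6.122

Per component, A: μ=7.9, E[X²]=124.82; B: μ=4.8, E[X²]=46.08; C: μ=11.9, E[X²]=144.17.
E[X] = 0.3·7.9 + 0.41·4.8 + 0.29·11.9 = 7.789.
E[X²] = 0.3·124.82 + 0.41·46.08 + 0.29·144.17 = 98.1481.
Var(X) = E[X²] − (E[X])² = 98.1481 − 60.6685 = 37.4796.
SD(X) = √37.4796 = 6.12206.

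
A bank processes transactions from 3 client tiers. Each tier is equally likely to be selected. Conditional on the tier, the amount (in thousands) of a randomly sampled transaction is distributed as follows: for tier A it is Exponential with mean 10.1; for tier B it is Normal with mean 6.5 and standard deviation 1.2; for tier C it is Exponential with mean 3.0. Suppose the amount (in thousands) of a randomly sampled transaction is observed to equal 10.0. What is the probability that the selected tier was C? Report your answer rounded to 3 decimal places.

Likelihoods f(10.0 | ·): A: 0.0367861; B: 0.00472573; C: 0.0118913.
Posterior ∝ prior × likelihood. Numerator for C: 0.333333·0.0118913 = 0.00396378.
Normalizing constant: 0.333333·0.0367861 + 0.333333·0.00472573 + 0.333333·0.0118913 = 0.0178011.
P(C | observation) = 0.00396378 / 0.0178011 = 0.222671.

0.223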